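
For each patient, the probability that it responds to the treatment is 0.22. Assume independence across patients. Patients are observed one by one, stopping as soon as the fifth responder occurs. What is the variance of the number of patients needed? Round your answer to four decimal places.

80.5785

Y = total patients until the fifth success; negative binomial with r=5, p=0.22.
Var(Y) = r(1−p)/p² = 5·0.78 / 0.22² = 80.578512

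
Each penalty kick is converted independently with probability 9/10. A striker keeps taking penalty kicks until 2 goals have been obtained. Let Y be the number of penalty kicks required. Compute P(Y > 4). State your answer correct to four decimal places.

0.0037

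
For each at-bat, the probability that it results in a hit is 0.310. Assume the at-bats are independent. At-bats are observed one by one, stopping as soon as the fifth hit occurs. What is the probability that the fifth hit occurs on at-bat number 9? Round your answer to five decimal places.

Y = trial on which the fifth success occurs; negative binomial, r=5, p=0.31.
P(Y=9) = C(8,4) · p^5 · (1−p)^4
= 70 · 0.0028629 · 0.22667 = 0.0454258

0.04543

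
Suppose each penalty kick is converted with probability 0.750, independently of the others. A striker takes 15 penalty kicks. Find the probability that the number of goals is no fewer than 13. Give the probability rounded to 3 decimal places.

X ~ Binomial(15, 0.75); P(X ≥ 13) = Σ C(15,k) p^k (1−p)^(15−k) over k:
  k=13: C(15,13)·0.75^13·0.25^2 = 0.15591
  k=14: C(15,14)·0.75^14·0.25^1 = 0.06682
  k=15: C(15,15)·0.75^15·0.25^0 = 0.01336
Total = 0.23609

0.236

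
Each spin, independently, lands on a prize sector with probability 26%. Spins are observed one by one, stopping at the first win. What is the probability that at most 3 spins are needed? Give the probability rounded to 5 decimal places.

Y = number of spins to the first success; geometric, p = 0.26.
P(Y ≤ 3) = 1 − (1−p)^3 = 1 − 0.4052240 = 0.5947760

0.59478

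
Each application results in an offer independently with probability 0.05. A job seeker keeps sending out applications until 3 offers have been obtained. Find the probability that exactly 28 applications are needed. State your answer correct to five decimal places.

Y = trial on which the third success occurs; negative binomial, r=3, p=0.05.
P(Y=28) = C(27,2) · p^3 · (1−p)^25
= 351 · 0.000125 · 0.27739 = 0.0121705

0.01217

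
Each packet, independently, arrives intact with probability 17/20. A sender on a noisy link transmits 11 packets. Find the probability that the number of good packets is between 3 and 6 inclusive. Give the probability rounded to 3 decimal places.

0.016

X ~ Binomial(11, 0.85); P(3 ≤ X ≤ 6) = Σ C(11,k) p^k (1−p)^(11−k) over k:
  k=3: C(11,3)·0.85^3·0.15^8 = 0.00003
  k=4: C(11,4)·0.85^4·0.15^7 = 0.00029
  k=5: C(11,5)·0.85^5·0.15^6 = 0.00233
  k=6: C(11,6)·0.85^6·0.15^5 = 0.01323
Total = 0.01589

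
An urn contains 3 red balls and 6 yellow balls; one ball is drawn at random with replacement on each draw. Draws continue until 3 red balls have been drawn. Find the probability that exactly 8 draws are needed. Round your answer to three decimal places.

0.102

Y = trial on which the third success occurs; negative binomial, r=3, p=0.333333.
P(Y=8) = C(7,2) · p^3 · (1−p)^5
= 21 · 0.037037 · 0.13169 = 0.10242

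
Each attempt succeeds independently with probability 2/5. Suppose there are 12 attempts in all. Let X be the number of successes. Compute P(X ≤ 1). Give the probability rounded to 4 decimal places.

X ~ Binomial(12, 0.40); P(X ≤ 1) = Σ C(12,k) p^k (1−p)^(12−k) over k:
  k=0: C(12,0)·0.40^0·0.60^12 = 0.002177
  k=1: C(12,1)·0.40^1·0.60^11 = 0.017414
Total = 0.019591

0.0196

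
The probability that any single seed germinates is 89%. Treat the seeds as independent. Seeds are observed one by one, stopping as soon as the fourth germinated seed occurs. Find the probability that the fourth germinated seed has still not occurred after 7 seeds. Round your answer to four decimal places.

0.0039

Needing more than 7 seeds ⇔ fewer than 4 successes in the first 7. With X ~ Binomial(7, 0.89), P(Y > 7) = P(X ≤ 3).
  k=0: C(7,0)·0.89^0·0.11^7 = 0.000000
  k=1: C(7,1)·0.89^1·0.11^6 = 0.000011
  k=2: C(7,2)·0.89^2·0.11^5 = 0.000268
  k=3: C(7,3)·0.89^3·0.11^4 = 0.003613
P(X ≤ 3) = 0.003892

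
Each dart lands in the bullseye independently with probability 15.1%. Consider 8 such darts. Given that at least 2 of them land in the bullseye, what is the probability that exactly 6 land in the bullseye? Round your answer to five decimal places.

0.00069

X ~ Binomial(8, 0.151). Want P(X=6 | X≥2) = P(X=6) / P(X≥2).
P(X=6) = C(8,6)·0.151^6·0.849^2 = 0.0002392
P(X≥2) = 1 − 0.2699364 − 0.3840792 = 0.3459844
Ratio = 0.0002392 / 0.3459844 = 0.0006915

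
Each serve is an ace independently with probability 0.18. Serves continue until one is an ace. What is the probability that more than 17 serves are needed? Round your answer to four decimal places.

Y = number of serves to the first success; geometric, p = 0.18.
P(Y > 17) = P(first 17 all fail) = (1−p)^17 = 0.034264

0.0343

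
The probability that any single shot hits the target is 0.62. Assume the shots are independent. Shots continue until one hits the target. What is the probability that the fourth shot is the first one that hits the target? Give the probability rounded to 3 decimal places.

0.034

Geometric (trials to first success), p = 0.62.
P(Y = 4) = (1−p)^3 · p = 0.054872 · 0.62 = 0.03402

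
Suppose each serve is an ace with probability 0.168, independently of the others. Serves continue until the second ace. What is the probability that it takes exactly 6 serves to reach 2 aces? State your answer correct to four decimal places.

Y = trial on which the second success occurs; negative binomial, r=2, p=0.168.
P(Y=6) = C(5,1) · p^2 · (1−p)^4
= 5 · 0.028224 · 0.47917 = 0.067621

0.0676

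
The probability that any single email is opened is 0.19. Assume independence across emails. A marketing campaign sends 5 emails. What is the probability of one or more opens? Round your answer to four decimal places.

P(at least one) = 1 − P(none) = 1 − (1 − 0.19)^5
= 1 − 0.348678 = 0.651322

0.6513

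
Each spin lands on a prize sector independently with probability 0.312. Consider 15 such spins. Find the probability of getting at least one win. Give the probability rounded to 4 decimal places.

P(at least one) = 1 − P(none) = 1 − (1 − 0.312)^15
= 1 − 0.003663 = 0.996337

0.9963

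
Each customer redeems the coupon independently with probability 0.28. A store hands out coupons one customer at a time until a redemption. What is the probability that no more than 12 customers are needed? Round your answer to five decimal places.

0.98059

Y = number of customers to the first success; geometric, p = 0.28.
P(Y ≤ 12) = 1 − (1−p)^12 = 1 − 0.0194084 = 0.9805916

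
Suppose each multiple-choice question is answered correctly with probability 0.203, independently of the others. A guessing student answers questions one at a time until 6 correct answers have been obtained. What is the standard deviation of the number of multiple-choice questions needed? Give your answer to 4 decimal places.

10.7723

Y = total multiple-choice questions until the sixth success; negative binomial with r=6, p=0.203.
SD(Y) = √[r(1−p)/p²] = √(116.042612) = 10.772308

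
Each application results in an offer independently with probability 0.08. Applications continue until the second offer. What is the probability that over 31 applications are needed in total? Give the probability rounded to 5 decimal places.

0.27869

Needing more than 31 applications ⇔ fewer than 2 successes in the first 31. With X ~ Binomial(31, 0.08), P(Y > 31) = P(X ≤ 1).
  k=0: C(31,0)·0.08^0·0.92^31 = 0.0754089
  k=1: C(31,1)·0.08^1·0.92^30 = 0.2032762
P(X ≤ 1) = 0.2786851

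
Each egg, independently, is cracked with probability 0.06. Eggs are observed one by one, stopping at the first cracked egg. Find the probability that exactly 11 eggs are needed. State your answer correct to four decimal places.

0.0323

Geometric (trials to first success), p = 0.06.
P(Y = 11) = (1−p)^10 · p = 0.53862 · 0.06 = 0.032317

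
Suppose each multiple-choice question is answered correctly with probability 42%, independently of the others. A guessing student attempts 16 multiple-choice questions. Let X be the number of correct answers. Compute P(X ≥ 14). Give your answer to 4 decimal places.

0.0002

X ~ Binomial(16, 0.42); P(X ≥ 14) = Σ C(16,k) p^k (1−p)^(16−k) over k:
  k=14: C(16,14)·0.42^14·0.58^2 = 0.000215
  k=15: C(16,15)·0.42^15·0.58^1 = 0.000021
  k=16: C(16,16)·0.42^16·0.58^0 = 0.000001
Total = 0.000236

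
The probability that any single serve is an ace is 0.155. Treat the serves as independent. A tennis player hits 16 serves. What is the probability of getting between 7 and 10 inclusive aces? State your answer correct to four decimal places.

X ~ Binomial(16, 0.155); P(7 ≤ X ≤ 10) = Σ C(16,k) p^k (1−p)^(16−k) over k:
  k=7: C(16,7)·0.155^7·0.845^9 = 0.005401
  k=8: C(16,8)·0.155^8·0.845^8 = 0.001115
  k=9: C(16,9)·0.155^9·0.845^7 = 0.000182
  k=10: C(16,10)·0.155^10·0.845^6 = 0.000023
Total = 0.006720

0.0067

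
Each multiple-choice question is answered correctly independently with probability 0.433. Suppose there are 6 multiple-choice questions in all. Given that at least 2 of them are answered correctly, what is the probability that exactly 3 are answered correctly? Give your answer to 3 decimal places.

X ~ Binomial(6, 0.433). Want P(X=3 | X≥2) = P(X=3) / P(X≥2).
P(X=3) = C(6,3)·0.433^3·0.567^3 = 0.29597
P(X≥2) = 1 − 0.03323 − 0.15225 = 0.81452
Ratio = 0.29597 / 0.81452 = 0.36336

0.363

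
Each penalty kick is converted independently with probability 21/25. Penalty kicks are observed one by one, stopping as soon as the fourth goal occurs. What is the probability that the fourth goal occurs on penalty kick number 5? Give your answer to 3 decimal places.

Y = trial on which the fourth success occurs; negative binomial, r=4, p=0.84.
P(Y=5) = C(4,3) · p^4 · (1−p)^1
= 4 · 0.49787 · 0.16 = 0.31864

0.319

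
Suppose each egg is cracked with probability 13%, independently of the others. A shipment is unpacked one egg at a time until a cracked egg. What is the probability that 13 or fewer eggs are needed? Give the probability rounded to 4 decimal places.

0.8364

Y = number of eggs to the first success; geometric, p = 0.13.
P(Y ≤ 13) = 1 − (1−p)^13 = 1 − 0.163588 = 0.836412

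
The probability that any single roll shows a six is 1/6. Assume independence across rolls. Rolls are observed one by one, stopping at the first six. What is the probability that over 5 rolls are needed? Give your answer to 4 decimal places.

0.4019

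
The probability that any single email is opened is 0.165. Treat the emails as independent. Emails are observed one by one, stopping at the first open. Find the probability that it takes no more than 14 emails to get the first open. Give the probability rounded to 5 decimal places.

Y = number of emails to the first success; geometric, p = 0.165.
P(Y ≤ 14) = 1 − (1−p)^14 = 1 − 0.0800960 = 0.9199040

0.91990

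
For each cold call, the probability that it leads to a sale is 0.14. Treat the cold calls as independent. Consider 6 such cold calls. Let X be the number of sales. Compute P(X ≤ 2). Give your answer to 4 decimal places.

X ~ Binomial(6, 0.14); P(X ≤ 2) = Σ C(6,k) p^k (1−p)^(6−k) over k:
  k=0: C(6,0)·0.14^0·0.86^6 = 0.404567
  k=1: C(6,1)·0.14^1·0.86^5 = 0.395159
  k=2: C(6,2)·0.14^2·0.86^4 = 0.160820
Total = 0.960546

0.9605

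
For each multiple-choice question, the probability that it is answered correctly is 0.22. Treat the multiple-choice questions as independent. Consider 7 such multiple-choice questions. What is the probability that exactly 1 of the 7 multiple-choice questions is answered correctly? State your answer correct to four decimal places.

X ~ Binomial(n=7, p=0.22).
P(X=1) = C(7,1) · p^1 · (1−p)^6
= 7 · 0.22 · 0.2252 = 0.346807

0.3468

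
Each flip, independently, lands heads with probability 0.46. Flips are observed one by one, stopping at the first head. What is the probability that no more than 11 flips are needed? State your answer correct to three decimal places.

0.999

Y = number of flips to the first success; geometric, p = 0.46.
P(Y ≤ 11) = 1 − (1−p)^11 = 1 − 0.00114 = 0.99886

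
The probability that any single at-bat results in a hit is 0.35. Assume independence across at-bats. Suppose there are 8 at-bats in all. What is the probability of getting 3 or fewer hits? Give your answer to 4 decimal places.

0.7064

X ~ Binomial(8, 0.35); P(X ≤ 3) = Σ C(8,k) p^k (1−p)^(8−k) over k:
  k=0: C(8,0)·0.35^0·0.65^8 = 0.031864
  k=1: C(8,1)·0.35^1·0.65^7 = 0.137262
  k=2: C(8,2)·0.35^2·0.65^6 = 0.258687
  k=3: C(8,3)·0.35^3·0.65^5 = 0.278586
Total = 0.706399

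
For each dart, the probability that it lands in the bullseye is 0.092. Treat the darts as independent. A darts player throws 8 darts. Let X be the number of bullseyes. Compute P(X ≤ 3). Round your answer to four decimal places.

X ~ Binomial(8, 0.092); P(X ≤ 3) = Σ C(8,k) p^k (1−p)^(8−k) over k:
  k=0: C(8,0)·0.092^0·0.908^8 = 0.462048
  k=1: C(8,1)·0.092^1·0.908^7 = 0.374523
  k=2: C(8,2)·0.092^2·0.908^6 = 0.132816
  k=3: C(8,3)·0.092^3·0.908^5 = 0.026914
Total = 0.996301

0.9963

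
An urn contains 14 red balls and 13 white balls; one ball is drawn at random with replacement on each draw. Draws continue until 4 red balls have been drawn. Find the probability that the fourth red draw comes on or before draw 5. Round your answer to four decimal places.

Finishing within 5 draws ⇔ at least 4 successes in the first 5. With X ~ Binomial(5, 0.518519), P(Y ≤ 5) = 1 − P(X ≤ 3).
  k=0: C(5,0)·0.518519^0·0.481481^5 = 0.025876
  k=1: C(5,1)·0.518519^1·0.481481^4 = 0.139333
  k=2: C(5,2)·0.518519^2·0.481481^3 = 0.300101
  k=3: C(5,3)·0.518519^3·0.481481^2 = 0.323186
1 − 0.788495 = 0.211505

0.2115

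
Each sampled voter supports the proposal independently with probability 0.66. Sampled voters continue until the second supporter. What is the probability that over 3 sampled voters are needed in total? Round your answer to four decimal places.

0.2682

Needing more than 3 sampled voters ⇔ fewer than 2 successes in the first 3. With X ~ Binomial(3, 0.66), P(Y > 3) = P(X ≤ 1).
  k=0: C(3,0)·0.66^0·0.34^3 = 0.039304
  k=1: C(3,1)·0.66^1·0.34^2 = 0.228888
P(X ≤ 1) = 0.268192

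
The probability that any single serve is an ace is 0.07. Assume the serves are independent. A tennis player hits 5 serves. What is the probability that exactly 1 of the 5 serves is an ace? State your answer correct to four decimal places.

0.2618

X ~ Binomial(n=5, p=0.07).
P(X=1) = C(5,1) · p^1 · (1−p)^4
= 5 · 0.07 · 0.74805 = 0.261818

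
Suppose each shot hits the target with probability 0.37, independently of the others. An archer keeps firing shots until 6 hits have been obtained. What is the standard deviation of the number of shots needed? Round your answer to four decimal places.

5.2547

Y = total shots until the sixth success; negative binomial with r=6, p=0.37.
SD(Y) = √[r(1−p)/p²] = √(27.611395) = 5.254655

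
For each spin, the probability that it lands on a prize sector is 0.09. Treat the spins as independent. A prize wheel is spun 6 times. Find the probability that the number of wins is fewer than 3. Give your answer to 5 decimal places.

0.98817

X ~ Binomial(6, 0.09); P(X ≤ 2) = Σ C(6,k) p^k (1−p)^(6−k) over k:
  k=0: C(6,0)·0.09^0·0.91^6 = 0.5678693
  k=1: C(6,1)·0.09^1·0.91^5 = 0.3369774
  k=2: C(6,2)·0.09^2·0.91^4 = 0.0833186
Total = 0.9881652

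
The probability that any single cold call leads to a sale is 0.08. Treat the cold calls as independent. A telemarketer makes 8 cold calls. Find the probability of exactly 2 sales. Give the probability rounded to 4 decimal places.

X ~ Binomial(n=8, p=0.08).
P(X=2) = C(8,2) · p^2 · (1−p)^6
= 28 · 0.0064 · 0.60636 = 0.108659

0.1087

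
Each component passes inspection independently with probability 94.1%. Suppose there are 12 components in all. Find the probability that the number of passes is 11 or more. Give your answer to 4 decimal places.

0.8447

X ~ Binomial(12, 0.941); P(X ≥ 11) = Σ C(12,k) p^k (1−p)^(12−k) over k:
  k=11: C(12,11)·0.941^11·0.059^1 = 0.362676
  k=12: C(12,12)·0.941^12·0.059^0 = 0.482032
Total = 0.844708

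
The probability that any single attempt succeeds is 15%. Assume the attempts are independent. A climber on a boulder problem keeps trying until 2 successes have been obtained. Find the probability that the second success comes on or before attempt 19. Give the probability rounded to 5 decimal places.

Finishing within 19 attempts ⇔ at least 2 successes in the first 19. With X ~ Binomial(19, 0.15), P(Y ≤ 19) = 1 − P(X ≤ 1).
  k=0: C(19,0)·0.15^0·0.85^19 = 0.0455994
  k=1: C(19,1)·0.15^1·0.85^18 = 0.1528923
1 − 0.1984917 = 0.8015083

0.80151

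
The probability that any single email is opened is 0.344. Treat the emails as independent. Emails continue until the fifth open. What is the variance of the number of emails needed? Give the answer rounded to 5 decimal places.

27.71769

Y = total emails until the fifth success; negative binomial with r=5, p=0.344.
Var(Y) = r(1−p)/p² = 5·0.656 / 0.344² = 27.7176852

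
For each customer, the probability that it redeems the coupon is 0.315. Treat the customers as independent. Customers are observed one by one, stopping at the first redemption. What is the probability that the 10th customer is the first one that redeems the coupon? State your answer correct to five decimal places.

Geometric (trials to first success), p = 0.315.
P(Y = 10) = (1−p)^9 · p = 0.033206 · 0.315 = 0.0104599

0.01046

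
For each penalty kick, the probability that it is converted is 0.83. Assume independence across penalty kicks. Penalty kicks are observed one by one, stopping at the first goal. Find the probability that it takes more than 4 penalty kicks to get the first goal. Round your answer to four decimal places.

0.0008

Y = number of penalty kicks to the first success; geometric, p = 0.83.
P(Y > 4) = P(first 4 all fail) = (1−p)^4 = 0.000835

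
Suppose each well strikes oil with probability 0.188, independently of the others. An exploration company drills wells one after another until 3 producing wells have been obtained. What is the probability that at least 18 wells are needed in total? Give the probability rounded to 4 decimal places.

0.3546

Needing more than 17 wells ⇔ fewer than 3 successes in the first 17. With X ~ Binomial(17, 0.188), P(Y > 17) = P(X ≤ 2).
  k=0: C(17,0)·0.188^0·0.812^17 = 0.029004
  k=1: C(17,1)·0.188^1·0.812^16 = 0.114157
  k=2: C(17,2)·0.188^2·0.812^15 = 0.211444
P(X ≤ 2) = 0.354605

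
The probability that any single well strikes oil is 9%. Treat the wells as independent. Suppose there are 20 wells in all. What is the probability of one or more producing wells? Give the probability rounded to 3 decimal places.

0.848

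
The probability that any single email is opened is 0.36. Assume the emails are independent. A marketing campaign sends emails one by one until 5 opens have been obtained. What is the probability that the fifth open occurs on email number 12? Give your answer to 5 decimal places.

0.08776

Y = trial on which the fifth success occurs; negative binomial, r=5, p=0.36.
P(Y=12) = C(11,4) · p^5 · (1−p)^7
= 330 · 0.0060466 · 0.04398 = 0.0877579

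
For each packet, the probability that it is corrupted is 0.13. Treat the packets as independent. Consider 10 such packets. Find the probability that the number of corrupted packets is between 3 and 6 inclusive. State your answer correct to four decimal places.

0.1307

X ~ Binomial(10, 0.13); P(3 ≤ X ≤ 6) = Σ C(10,k) p^k (1−p)^(10−k) over k:
  k=3: C(10,3)·0.13^3·0.87^7 = 0.099459
  k=4: C(10,4)·0.13^4·0.87^6 = 0.026008
  k=5: C(10,5)·0.13^5·0.87^5 = 0.004664
  k=6: C(10,6)·0.13^6·0.87^4 = 0.000581
Total = 0.130712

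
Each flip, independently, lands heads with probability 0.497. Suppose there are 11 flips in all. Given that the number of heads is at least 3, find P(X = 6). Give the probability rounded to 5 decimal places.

X ~ Binomial(11, 0.497). Want P(X=6 | X≥3) = P(X=6) / P(X≥3).
P(X=6) = C(11,6)·0.497^6·0.503^5 = 0.2241921
P(X≥3) = 1 − 0.0005215 − 0.0056680 − 0.0280019 = 0.9658086
Ratio = 0.2241921 / 0.9658086 = 0.2321289

0.23213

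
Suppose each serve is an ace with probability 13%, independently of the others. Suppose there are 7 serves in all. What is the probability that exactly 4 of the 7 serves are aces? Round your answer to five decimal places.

0.00658

X ~ Binomial(n=7, p=0.13).
P(X=4) = C(7,4) · p^4 · (1−p)^3
= 35 · 0.00028561 · 0.6585 = 0.0065826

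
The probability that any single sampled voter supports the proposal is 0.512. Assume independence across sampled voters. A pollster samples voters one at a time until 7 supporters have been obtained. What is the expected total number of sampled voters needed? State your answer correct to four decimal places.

13.6719

Y = total sampled voters until the seventh success; negative binomial with r=7, p=0.512.
E[Y] = r / p = 7 / 0.512 = 13.671875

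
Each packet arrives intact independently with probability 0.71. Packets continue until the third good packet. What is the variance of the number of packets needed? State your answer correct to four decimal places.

1.7258

Y = total packets until the third success; negative binomial with r=3, p=0.71.
Var(Y) = r(1−p)/p² = 3·0.29 / 0.71² = 1.725848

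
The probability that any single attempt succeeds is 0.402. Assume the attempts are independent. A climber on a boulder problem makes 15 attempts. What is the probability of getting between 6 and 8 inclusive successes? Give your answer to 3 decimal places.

0.505

X ~ Binomial(15, 0.402); P(6 ≤ X ≤ 8) = Σ C(15,k) p^k (1−p)^(15−k) over k:
  k=6: C(15,6)·0.402^6·0.598^9 = 0.20657
  k=7: C(15,7)·0.402^7·0.598^8 = 0.17854
  k=8: C(15,8)·0.402^8·0.598^7 = 0.12002
Total = 0.50514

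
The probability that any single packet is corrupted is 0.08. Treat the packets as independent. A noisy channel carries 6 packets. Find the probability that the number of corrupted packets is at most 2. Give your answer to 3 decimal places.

0.991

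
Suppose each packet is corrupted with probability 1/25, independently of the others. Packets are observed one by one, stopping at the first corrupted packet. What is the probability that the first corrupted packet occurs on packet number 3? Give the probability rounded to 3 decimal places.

0.037

Geometric (trials to first success), p = 0.04.
P(Y = 3) = (1−p)^2 · p = 0.9216 · 0.04 = 0.03686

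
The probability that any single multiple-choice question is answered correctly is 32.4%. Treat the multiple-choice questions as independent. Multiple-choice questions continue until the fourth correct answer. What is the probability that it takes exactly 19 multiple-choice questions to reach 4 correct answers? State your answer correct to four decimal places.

Y = trial on which the fourth success occurs; negative binomial, r=4, p=0.324.
P(Y=19) = C(18,3) · p^4 · (1−p)^15
= 816 · 0.01102 · 0.0028132 = 0.025297

0.0253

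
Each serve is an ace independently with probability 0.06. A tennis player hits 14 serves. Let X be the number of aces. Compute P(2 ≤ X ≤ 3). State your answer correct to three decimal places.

0.196

X ~ Binomial(14, 0.06); P(2 ≤ X ≤ 3) = Σ C(14,k) p^k (1−p)^(14−k) over k:
  k=2: C(14,2)·0.06^2·0.94^12 = 0.15591
  k=3: C(14,3)·0.06^3·0.94^11 = 0.03981
Total = 0.19572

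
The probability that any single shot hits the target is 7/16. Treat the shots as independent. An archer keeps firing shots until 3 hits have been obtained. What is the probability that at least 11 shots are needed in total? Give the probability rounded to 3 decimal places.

0.114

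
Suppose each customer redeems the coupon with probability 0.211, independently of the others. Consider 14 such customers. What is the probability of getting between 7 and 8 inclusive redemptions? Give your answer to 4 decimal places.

X ~ Binomial(14, 0.211); P(7 ≤ X ≤ 8) = Σ C(14,k) p^k (1−p)^(14−k) over k:
  k=7: C(14,7)·0.211^7·0.789^7 = 0.012164
  k=8: C(14,8)·0.211^8·0.789^6 = 0.002846
Total = 0.015010

0.0150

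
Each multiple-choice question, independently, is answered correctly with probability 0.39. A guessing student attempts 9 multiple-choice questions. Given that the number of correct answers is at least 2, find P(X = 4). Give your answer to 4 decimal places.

X ~ Binomial(9, 0.39). Want P(X=4 | X≥2) = P(X=4) / P(X≥2).
P(X=4) = C(9,4)·0.39^4·0.61^5 = 0.246194
P(X≥2) = 1 − 0.011694 − 0.067289 = 0.921017
Ratio = 0.246194 / 0.921017 = 0.267307

0.2673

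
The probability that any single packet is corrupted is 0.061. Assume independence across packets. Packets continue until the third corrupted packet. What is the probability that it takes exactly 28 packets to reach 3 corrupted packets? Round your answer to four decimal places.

Y = trial on which the third success occurs; negative binomial, r=3, p=0.061.
P(Y=28) = C(27,2) · p^3 · (1−p)^25
= 351 · 0.00022698 · 0.20732 = 0.016517

0.0165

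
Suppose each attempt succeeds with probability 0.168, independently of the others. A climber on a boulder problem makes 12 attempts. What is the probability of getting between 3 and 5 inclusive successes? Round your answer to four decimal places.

0.3191

X ~ Binomial(12, 0.168); P(3 ≤ X ≤ 5) = Σ C(12,k) p^k (1−p)^(12−k) over k:
  k=3: C(12,3)·0.168^3·0.832^9 = 0.199279
  k=4: C(12,4)·0.168^4·0.832^8 = 0.090538
  k=5: C(12,5)·0.168^5·0.832^7 = 0.029251
Total = 0.319067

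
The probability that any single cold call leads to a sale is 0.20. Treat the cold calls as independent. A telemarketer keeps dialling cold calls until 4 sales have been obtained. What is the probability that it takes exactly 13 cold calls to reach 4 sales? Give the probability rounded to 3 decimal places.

Y = trial on which the fourth success occurs; negative binomial, r=4, p=0.20.
P(Y=13) = C(12,3) · p^4 · (1−p)^9
= 220 · 0.0016 · 0.13422 = 0.04724

0.047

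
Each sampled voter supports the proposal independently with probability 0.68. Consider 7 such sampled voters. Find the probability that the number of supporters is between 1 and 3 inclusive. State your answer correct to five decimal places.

0.15309

X ~ Binomial(7, 0.68); P(1 ≤ X ≤ 3) = Σ C(7,k) p^k (1−p)^(7−k) over k:
  k=1: C(7,1)·0.68^1·0.32^6 = 0.0051110
  k=2: C(7,2)·0.68^2·0.32^5 = 0.0325827
  k=3: C(7,3)·0.68^3·0.32^4 = 0.1153970
Total = 0.1530908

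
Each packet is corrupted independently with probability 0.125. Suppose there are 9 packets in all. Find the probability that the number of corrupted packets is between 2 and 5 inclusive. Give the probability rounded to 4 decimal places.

X ~ Binomial(9, 0.125); P(2 ≤ X ≤ 5) = Σ C(9,k) p^k (1−p)^(9−k) over k:
  k=2: C(9,2)·0.125^2·0.875^7 = 0.220891
  k=3: C(9,3)·0.125^3·0.875^6 = 0.073630
  k=4: C(9,4)·0.125^4·0.875^5 = 0.015778
  k=5: C(9,5)·0.125^5·0.875^4 = 0.002254
Total = 0.312554

0.3126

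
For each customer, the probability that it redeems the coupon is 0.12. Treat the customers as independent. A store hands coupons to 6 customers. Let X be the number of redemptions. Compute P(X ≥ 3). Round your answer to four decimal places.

0.0261

X ~ Binomial(6, 0.12); P(X ≥ 3) = Σ C(6,k) p^k (1−p)^(6−k) over k:
  k=3: C(6,3)·0.12^3·0.88^3 = 0.023552
  k=4: C(6,4)·0.12^4·0.88^2 = 0.002409
  k=5: C(6,5)·0.12^5·0.88^1 = 0.000131
  k=6: C(6,6)·0.12^6·0.88^0 = 0.000003
Total = 0.026095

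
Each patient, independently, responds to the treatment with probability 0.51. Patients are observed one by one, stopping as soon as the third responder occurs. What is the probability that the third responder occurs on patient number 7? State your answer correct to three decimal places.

0.115

Y = trial on which the third success occurs; negative binomial, r=3, p=0.51.
P(Y=7) = C(6,2) · p^3 · (1−p)^4
= 15 · 0.13265 · 0.057648 = 0.11471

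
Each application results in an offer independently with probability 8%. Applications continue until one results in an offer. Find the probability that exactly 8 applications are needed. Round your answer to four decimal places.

Geometric (trials to first success), p = 0.08.
P(Y = 8) = (1−p)^7 · p = 0.55785 · 0.08 = 0.044628

0.0446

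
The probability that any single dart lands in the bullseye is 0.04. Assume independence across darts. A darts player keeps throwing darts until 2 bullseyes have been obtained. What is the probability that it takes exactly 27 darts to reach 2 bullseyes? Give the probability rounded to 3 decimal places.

0.015

Y = trial on which the second success occurs; negative binomial, r=2, p=0.04.
P(Y=27) = C(26,1) · p^2 · (1−p)^25
= 26 · 0.0016 · 0.3604 = 0.01499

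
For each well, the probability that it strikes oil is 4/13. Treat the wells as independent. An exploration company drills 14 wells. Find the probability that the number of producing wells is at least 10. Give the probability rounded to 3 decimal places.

X ~ Binomial(14, 0.307692); P(X ≥ 10) = Σ C(14,k) p^k (1−p)^(14−k) over k:
  k=10: C(14,10)·0.307692^10·0.692308^4 = 0.00175
  k=11: C(14,11)·0.307692^11·0.692308^3 = 0.00028
  k=12: C(14,12)·0.307692^12·0.692308^2 = 0.00003
  k=13: C(14,13)·0.307692^13·0.692308^1 = 0.00000
  k=14: C(14,14)·0.307692^14·0.692308^0 = 0.00000
Total = 0.00207

0.002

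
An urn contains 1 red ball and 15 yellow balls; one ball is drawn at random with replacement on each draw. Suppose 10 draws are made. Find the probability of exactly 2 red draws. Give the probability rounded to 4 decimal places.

0.1049

X ~ Binomial(n=10, p=0.0625).
P(X=2) = C(10,2) · p^2 · (1−p)^8
= 45 · 0.0039062 · 0.59672 = 0.104892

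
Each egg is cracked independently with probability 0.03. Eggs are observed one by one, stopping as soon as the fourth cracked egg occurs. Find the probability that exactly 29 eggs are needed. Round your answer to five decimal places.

Y = trial on which the fourth success occurs; negative binomial, r=4, p=0.03.
P(Y=29) = C(28,3) · p^4 · (1−p)^25
= 3276 · 8.1e-07 · 0.46697 = 0.0012391

0.00124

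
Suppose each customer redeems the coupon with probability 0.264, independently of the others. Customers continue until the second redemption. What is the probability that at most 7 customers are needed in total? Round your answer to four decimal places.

0.5893

Finishing within 7 customers ⇔ at least 2 successes in the first 7. With X ~ Binomial(7, 0.264), P(Y ≤ 7) = 1 − P(X ≤ 1).
  k=0: C(7,0)·0.264^0·0.736^7 = 0.116989
  k=1: C(7,1)·0.264^1·0.736^6 = 0.293744
1 − 0.410733 = 0.589267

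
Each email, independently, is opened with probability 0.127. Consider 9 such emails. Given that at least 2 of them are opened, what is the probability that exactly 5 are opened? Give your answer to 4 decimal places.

X ~ Binomial(9, 0.127). Want P(X=5 | X≥2) = P(X=5) / P(X≥2).
P(X=5) = C(9,5)·0.127^5·0.873^4 = 0.002418
P(X≥2) = 1 − 0.294529 − 0.385621 = 0.319850
Ratio = 0.002418 / 0.319850 = 0.007560

0.0076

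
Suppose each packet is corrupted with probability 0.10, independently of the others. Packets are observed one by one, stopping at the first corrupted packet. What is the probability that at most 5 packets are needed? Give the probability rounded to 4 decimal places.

Y = number of packets to the first success; geometric, p = 0.10.
P(Y ≤ 5) = 1 − (1−p)^5 = 1 − 0.590490 = 0.409510

0.4095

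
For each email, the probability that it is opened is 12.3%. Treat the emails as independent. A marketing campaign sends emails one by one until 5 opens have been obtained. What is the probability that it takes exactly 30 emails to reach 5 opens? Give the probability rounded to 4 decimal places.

Y = trial on which the fifth success occurs; negative binomial, r=5, p=0.123.
P(Y=30) = C(29,4) · p^5 · (1−p)^25
= 23751 · 2.8153e-05 · 0.037583 = 0.025130

0.0251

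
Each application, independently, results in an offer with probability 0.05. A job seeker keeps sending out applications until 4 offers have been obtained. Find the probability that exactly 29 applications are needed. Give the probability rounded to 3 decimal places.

0.006

Y = trial on which the fourth success occurs; negative binomial, r=4, p=0.05.
P(Y=29) = C(28,3) · p^4 · (1−p)^25
= 3276 · 6.25e-06 · 0.27739 = 0.00568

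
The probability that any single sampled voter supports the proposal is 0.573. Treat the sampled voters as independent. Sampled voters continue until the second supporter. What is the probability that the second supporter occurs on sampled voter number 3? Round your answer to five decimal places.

Y = trial on which the second success occurs; negative binomial, r=2, p=0.573.
P(Y=3) = C(2,1) · p^2 · (1−p)^1
= 2 · 0.32833 · 0.427 = 0.2803930

0.28039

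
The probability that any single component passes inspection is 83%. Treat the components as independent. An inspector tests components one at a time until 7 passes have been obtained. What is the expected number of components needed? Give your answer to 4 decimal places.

8.4337

Y = total components until the seventh success; negative binomial with r=7, p=0.83.
E[Y] = r / p = 7 / 0.83 = 8.433735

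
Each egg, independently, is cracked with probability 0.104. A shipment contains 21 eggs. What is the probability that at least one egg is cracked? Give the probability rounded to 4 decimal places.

P(at least one) = 1 − P(none) = 1 − (1 − 0.104)^21
= 1 − 0.099648 = 0.900352

0.9004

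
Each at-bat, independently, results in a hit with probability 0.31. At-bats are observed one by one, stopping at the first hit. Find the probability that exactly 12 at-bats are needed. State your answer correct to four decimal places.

Geometric (trials to first success), p = 0.31.
P(Y = 12) = (1−p)^11 · p = 0.016879 · 0.31 = 0.005232

0.0052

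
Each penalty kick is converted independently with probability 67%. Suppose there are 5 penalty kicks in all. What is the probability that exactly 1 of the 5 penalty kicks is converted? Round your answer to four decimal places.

0.0397

X ~ Binomial(n=5, p=0.67).
P(X=1) = C(5,1) · p^1 · (1−p)^4
= 5 · 0.67 · 0.011859 = 0.039728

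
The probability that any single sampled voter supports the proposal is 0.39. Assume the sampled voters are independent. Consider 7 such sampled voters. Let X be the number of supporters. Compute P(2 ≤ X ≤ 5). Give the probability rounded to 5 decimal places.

X ~ Binomial(7, 0.39); P(2 ≤ X ≤ 5) = Σ C(7,k) p^k (1−p)^(7−k) over k:
  k=2: C(7,2)·0.39^2·0.61^5 = 0.2697725
  k=3: C(7,3)·0.39^3·0.61^4 = 0.2874625
  k=4: C(7,4)·0.39^4·0.61^3 = 0.1837875
  k=5: C(7,5)·0.39^5·0.61^2 = 0.0705021
Total = 0.8115246

0.81152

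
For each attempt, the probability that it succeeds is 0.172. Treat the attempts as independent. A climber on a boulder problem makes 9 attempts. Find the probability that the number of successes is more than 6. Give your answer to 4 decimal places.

X ~ Binomial(9, 0.172); P(X ≥ 7) = Σ C(9,k) p^k (1−p)^(9−k) over k:
  k=7: C(9,7)·0.172^7·0.828^2 = 0.000110
  k=8: C(9,8)·0.172^8·0.828^1 = 0.000006
  k=9: C(9,9)·0.172^9·0.828^0 = 0.000000
Total = 0.000116

0.0001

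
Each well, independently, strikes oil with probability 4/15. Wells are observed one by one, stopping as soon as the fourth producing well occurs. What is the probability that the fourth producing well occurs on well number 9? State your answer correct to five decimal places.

0.06006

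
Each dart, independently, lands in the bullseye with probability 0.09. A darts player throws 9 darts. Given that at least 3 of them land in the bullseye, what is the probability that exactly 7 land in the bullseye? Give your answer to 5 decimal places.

X ~ Binomial(9, 0.09). Want P(X=7 | X≥3) = P(X=7) / P(X≥3).
P(X=7) = C(9,7)·0.09^7·0.91^2 = 0.0000014
P(X≥3) = 1 − 0.4279298 − 0.3809045 − 0.1506875 = 0.0404781
Ratio = 0.0000014 / 0.0404781 = 0.0000352

0.00004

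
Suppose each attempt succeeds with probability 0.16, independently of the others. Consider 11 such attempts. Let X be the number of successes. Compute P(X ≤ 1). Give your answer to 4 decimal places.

0.4547

X ~ Binomial(11, 0.16); P(X ≤ 1) = Σ C(11,k) p^k (1−p)^(11−k) over k:
  k=0: C(11,0)·0.16^0·0.84^11 = 0.146917
  k=1: C(11,1)·0.16^1·0.84^10 = 0.307826
Total = 0.454743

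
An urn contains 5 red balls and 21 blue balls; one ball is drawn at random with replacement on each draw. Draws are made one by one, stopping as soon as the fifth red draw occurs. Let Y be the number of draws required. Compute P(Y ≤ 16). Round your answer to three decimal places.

0.179

Finishing within 16 draws ⇔ at least 5 successes in the first 16. With X ~ Binomial(16, 0.192308), P(Y ≤ 16) = 1 − P(X ≤ 4).
  k=0: C(16,0)·0.192308^0·0.807692^16 = 0.03280
  k=1: C(16,1)·0.192308^1·0.807692^15 = 0.12497
  k=2: C(16,2)·0.192308^2·0.807692^14 = 0.22316
  k=3: C(16,3)·0.192308^3·0.807692^13 = 0.24796
  k=4: C(16,4)·0.192308^4·0.807692^12 = 0.19187
1 − 0.82076 = 0.17924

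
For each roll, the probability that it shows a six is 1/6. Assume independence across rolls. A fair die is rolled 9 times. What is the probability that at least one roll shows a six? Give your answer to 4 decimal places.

0.8062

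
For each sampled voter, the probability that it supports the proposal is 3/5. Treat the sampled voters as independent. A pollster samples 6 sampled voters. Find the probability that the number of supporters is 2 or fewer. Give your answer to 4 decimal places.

X ~ Binomial(6, 0.60); P(X ≤ 2) = Σ C(6,k) p^k (1−p)^(6−k) over k:
  k=0: C(6,0)·0.60^0·0.40^6 = 0.004096
  k=1: C(6,1)·0.60^1·0.40^5 = 0.036864
  k=2: C(6,2)·0.60^2·0.40^4 = 0.138240
Total = 0.179200

0.1792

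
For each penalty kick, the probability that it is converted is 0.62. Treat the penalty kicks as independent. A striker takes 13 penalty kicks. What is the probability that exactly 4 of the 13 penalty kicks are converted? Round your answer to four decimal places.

0.0175

X ~ Binomial(n=13, p=0.62).
P(X=4) = C(13,4) · p^4 · (1−p)^9
= 715 · 0.14776 · 0.00016522 = 0.017455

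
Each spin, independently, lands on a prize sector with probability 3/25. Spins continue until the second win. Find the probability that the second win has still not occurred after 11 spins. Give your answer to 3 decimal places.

Needing more than 11 spins ⇔ fewer than 2 successes in the first 11. With X ~ Binomial(11, 0.12), P(Y > 11) = P(X ≤ 1).
  k=0: C(11,0)·0.12^0·0.88^11 = 0.24508
  k=1: C(11,1)·0.12^1·0.88^10 = 0.36762
P(X ≤ 1) = 0.61270

0.613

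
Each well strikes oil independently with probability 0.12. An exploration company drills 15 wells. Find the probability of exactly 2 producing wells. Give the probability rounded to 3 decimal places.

X ~ Binomial(n=15, p=0.12).
P(X=2) = C(15,2) · p^2 · (1−p)^13
= 105 · 0.0144 · 0.18979 = 0.28696

0.287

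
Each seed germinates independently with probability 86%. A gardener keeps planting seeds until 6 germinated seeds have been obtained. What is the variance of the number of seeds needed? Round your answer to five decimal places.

1.13575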